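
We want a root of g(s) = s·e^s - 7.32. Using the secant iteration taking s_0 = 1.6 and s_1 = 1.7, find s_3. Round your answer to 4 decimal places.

1.5519

g(1.6) = 0.604852, g(1.7) = 1.985711
s_2 = 1.700000 − 1.985711·(1.700000 − 1.600000) / (1.985711 − 0.604852) = 1.700000 − (0.198571)/(1.380859) = 1.556197
g(1.556197) = 0.057558
s_3 = 1.556197 − 0.057558·(1.556197 − 1.700000) / (0.057558 − 1.985711) = 1.556197 − (-0.008277)/(-1.928153) = 1.551905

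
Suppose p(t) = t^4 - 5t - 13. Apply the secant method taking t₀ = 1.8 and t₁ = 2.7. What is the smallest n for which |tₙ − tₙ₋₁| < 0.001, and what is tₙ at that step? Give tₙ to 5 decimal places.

n = 6, tₙ = 2.21510

p(1.8) = -11.5024000, p(2.7) = 26.6441000
t₂ = 2.7000000 − 26.6441000·(0.9000000)/(38.1465000) = 2.0713790;  |Δ| = 0.6286210
p(2.0713790) = -4.9475518
t₃ = 2.0713790 − (-4.9475518)·(-0.6286210)/(-31.5916518) = 2.1698270;  |Δ| = 0.0984480
p(2.1698270) = -1.6824652
t₄ = 2.1698270 − (-1.6824652)·(0.0984480)/(3.2650866) = 2.2205563;  |Δ| = 0.0507292
p(2.2205563) = 0.2106984
t₅ = 2.2205563 − 0.2106984·(0.0507292)/(1.8931636) = 2.2149104;  |Δ| = 0.0056459
p(2.2149104) = -0.0074038
t₆ = 2.2149104 − (-0.0074038)·(-0.0056459)/(-0.2181022) = 2.2151020;  |Δ| = 0.0001917
|t₆ − t₅| = 0.0001917 < 0.001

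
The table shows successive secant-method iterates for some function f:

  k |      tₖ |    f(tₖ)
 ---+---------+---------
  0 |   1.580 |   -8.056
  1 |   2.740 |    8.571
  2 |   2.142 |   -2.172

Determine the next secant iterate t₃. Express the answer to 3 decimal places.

t₃ = 2.142 − (-2.172)·(2.142 − 2.740) / (-2.172 − 8.571)
   = 2.142 − (1.29886)/(-10.74300) = 2.26290

2.263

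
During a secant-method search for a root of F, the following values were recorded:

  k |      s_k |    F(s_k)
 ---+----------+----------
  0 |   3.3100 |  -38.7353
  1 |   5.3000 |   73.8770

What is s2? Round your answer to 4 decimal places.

3.9945

s2 = 5.3000 − 73.8770·(5.3000 − 3.3100) / (73.8770 − (-38.7353))
   = 5.3000 − (147.015230)/(112.612300) = 3.994501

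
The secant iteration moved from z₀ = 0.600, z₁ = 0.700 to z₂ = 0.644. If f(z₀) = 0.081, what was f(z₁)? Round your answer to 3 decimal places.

-0.103

The secant line through (0.600, 0.081) and (0.700, f(z₁)) crosses zero at z₂ = 0.644.
So (0.600, 0.081), (0.700, f(z₁)), (0.644, 0) are collinear:
f(z₁) = 0.081 · (0.700 − 0.644) / (0.600 − 0.644) = 0.081 · (0.05600)/(-0.04400) = -0.10309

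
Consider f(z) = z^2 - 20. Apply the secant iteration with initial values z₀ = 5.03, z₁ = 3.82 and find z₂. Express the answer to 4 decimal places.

4.4310

f(5.03) = 5.300900, f(3.82) = -5.407600
z₂ = 3.820000 − (-5.407600)·(3.820000 − 5.030000) / (-5.407600 − 5.300900) = 3.820000 − (6.543196)/(-10.708500) = 4.431028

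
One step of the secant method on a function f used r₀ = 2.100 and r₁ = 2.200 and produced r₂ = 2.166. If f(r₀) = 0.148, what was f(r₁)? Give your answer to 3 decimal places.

The secant line through (2.100, 0.148) and (2.200, f(r₁)) crosses zero at r₂ = 2.166.
So (2.100, 0.148), (2.200, f(r₁)), (2.166, 0) are collinear:
f(r₁) = 0.148 · (2.200 − 2.166) / (2.100 − 2.166) = 0.148 · (0.03400)/(-0.06600) = -0.07624

-0.076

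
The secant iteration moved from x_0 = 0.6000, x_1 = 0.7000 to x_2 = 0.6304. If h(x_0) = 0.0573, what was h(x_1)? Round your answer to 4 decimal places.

The secant line through (0.6000, 0.0573) and (0.7000, h(x_1)) crosses zero at x_2 = 0.6304.
So (0.6000, 0.0573), (0.7000, h(x_1)), (0.6304, 0) are collinear:
h(x_1) = 0.0573 · (0.7000 − 0.6304) / (0.6000 − 0.6304) = 0.0573 · (0.069600)/(-0.030400) = -0.131187

-0.1312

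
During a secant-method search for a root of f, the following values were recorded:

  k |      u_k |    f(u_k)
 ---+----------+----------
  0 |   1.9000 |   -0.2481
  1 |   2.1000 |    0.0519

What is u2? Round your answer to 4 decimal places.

2.0654

u2 = 2.1000 − 0.0519·(2.1000 − 1.9000) / (0.0519 − (-0.2481))
   = 2.1000 − (0.010380)/(0.300000) = 2.065400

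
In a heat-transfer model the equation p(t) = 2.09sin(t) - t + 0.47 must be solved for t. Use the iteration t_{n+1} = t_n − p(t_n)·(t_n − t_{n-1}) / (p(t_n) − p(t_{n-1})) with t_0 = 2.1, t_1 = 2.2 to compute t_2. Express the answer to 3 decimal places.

p(2.1) = 0.17411, p(2.2) = -0.04024
t_2 = 2.20000 − (-0.04024)·(2.20000 − 2.10000) / (-0.04024 − 0.17411) = 2.20000 − (-0.00402)/(-0.21435) = 2.18123

2.181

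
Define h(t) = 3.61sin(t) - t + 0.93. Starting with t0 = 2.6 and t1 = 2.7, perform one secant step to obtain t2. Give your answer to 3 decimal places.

2.646

h(2.6) = 0.19096, h(2.7) = -0.22716
t2 = 2.70000 − (-0.22716)·(2.70000 − 2.60000) / (-0.22716 − 0.19096) = 2.70000 − (-0.02272)/(-0.41812) = 2.64567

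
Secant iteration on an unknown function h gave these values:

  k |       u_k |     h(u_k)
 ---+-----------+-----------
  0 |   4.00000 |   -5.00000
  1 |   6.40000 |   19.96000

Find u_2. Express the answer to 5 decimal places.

4.48077

u_2 = 6.40000 − 19.96000·(6.40000 − 4.00000) / (19.96000 − (-5.00000))
   = 6.40000 − (47.9040000)/(24.9600000) = 4.4807692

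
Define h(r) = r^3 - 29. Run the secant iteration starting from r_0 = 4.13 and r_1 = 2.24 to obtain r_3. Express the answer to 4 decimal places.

h(4.13) = 41.444997, h(2.24) = -17.760576
r_2 = 2.240000 − (-17.760576)·(2.240000 − 4.130000) / (-17.760576 − 41.444997) = 2.240000 − (33.567489)/(-59.205573) = 2.806965
h(2.806965) = -6.883775
r_3 = 2.806965 − (-6.883775)·(2.806965 − 2.240000) / (-6.883775 − (-17.760576)) = 2.806965 − (-3.902860)/(10.876801) = 3.165789

3.1658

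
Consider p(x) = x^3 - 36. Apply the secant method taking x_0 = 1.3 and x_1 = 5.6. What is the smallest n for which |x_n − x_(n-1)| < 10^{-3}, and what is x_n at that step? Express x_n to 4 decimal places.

p(1.3) = -33.803000, p(5.6) = 139.616000
x_2 = 5.600000 − 139.616000·(4.300000)/(173.419000) = 2.138160;  |Δ| = 3.461840
p(2.138160) = -26.224911
x_3 = 2.138160 − (-26.224911)·(-3.461840)/(-165.840911) = 2.685591;  |Δ| = 0.547431
p(2.685591) = -16.630444
x_4 = 2.685591 − (-16.630444)·(0.547431)/(9.594467) = 3.634473;  |Δ| = 0.948882
p(3.634473) = 12.009198
x_5 = 3.634473 − 12.009198·(0.948882)/(28.639642) = 3.236587;  |Δ| = 0.397886
p(3.236587) = -2.095140
x_6 = 3.236587 − (-2.095140)·(-0.397886)/(-14.104338) = 3.295692;  |Δ| = 0.059104
p(3.295692) = -0.203574
x_7 = 3.295692 − (-0.203574)·(0.059104)/(1.891566) = 3.302052;  |Δ| = 0.006361
p(3.302052) = 0.004095
x_8 = 3.302052 − 0.004095·(0.006361)/(0.207669) = 3.301927;  |Δ| = 0.000125
|x_8 − x_7| = 0.000125 < 10^{-3}

n = 8, x_n = 3.3019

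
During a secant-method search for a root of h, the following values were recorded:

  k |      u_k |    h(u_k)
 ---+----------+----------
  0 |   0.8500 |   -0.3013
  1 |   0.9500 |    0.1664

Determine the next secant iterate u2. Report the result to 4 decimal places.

0.9144

u2 = 0.9500 − 0.1664·(0.9500 − 0.8500) / (0.1664 − (-0.3013))
   = 0.9500 − (0.016640)/(0.467700) = 0.914422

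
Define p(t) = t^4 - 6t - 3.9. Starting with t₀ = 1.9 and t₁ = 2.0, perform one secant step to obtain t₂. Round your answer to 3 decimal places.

1.996

p(1.9) = -2.26790, p(2.0) = 0.10000
t₂ = 2.00000 − 0.10000·(2.00000 − 1.90000) / (0.10000 − (-2.26790)) = 2.00000 − (0.01000)/(2.36790) = 1.99578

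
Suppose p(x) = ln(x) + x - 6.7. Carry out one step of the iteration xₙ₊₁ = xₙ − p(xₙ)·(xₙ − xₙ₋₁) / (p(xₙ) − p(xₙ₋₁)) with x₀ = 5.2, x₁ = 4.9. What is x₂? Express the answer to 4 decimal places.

5.0759

p(5.2) = 0.148659, p(4.9) = -0.210765
x₂ = 4.900000 − (-0.210765)·(4.900000 − 5.200000) / (-0.210765 − 0.148659) = 4.900000 − (0.063229)/(-0.359423) = 5.075919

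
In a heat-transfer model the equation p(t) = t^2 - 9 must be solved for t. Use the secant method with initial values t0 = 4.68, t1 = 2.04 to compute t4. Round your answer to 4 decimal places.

p(4.68) = 12.902400, p(2.04) = -4.838400
t2 = 2.040000 − (-4.838400)·(2.040000 − 4.680000) / (-4.838400 − 12.902400) = 2.040000 − (12.773376)/(-17.740800) = 2.760000
p(2.760000) = -1.382400
t3 = 2.760000 − (-1.382400)·(2.760000 − 2.040000) / (-1.382400 − (-4.838400)) = 2.760000 − (-0.995328)/(3.456000) = 3.048000
p(3.048000) = 0.290304
t4 = 3.048000 − 0.290304·(3.048000 − 2.760000) / (0.290304 − (-1.382400)) = 3.048000 − (0.083608)/(1.672704) = 2.998017

2.9980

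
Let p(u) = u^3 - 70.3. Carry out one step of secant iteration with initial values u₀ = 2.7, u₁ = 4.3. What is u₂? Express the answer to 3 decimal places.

4.054

p(2.7) = -50.61700, p(4.3) = 9.20700
u₂ = 4.30000 − 9.20700·(4.30000 − 2.70000) / (9.20700 − (-50.61700)) = 4.30000 − (14.73120)/(59.82400) = 4.05376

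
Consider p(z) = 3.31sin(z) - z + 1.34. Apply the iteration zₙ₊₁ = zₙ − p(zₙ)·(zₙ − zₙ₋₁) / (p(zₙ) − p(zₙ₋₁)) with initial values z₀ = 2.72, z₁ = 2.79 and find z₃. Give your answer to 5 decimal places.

2.71365

p(2.72) = -0.0255011, p(2.79) = -0.3100576
z₂ = 2.7900000 − (-0.3100576)·(2.7900000 − 2.7200000) / (-0.3100576 − (-0.0255011)) = 2.7900000 − (-0.0217040)/(-0.2845565) = 2.7137268
p(2.7137268) = -0.0003086
z₃ = 2.7137268 − (-0.0003086)·(2.7137268 − 2.7900000) / (-0.0003086 − (-0.3100576)) = 2.7137268 − (0.0000235)/(0.3097490) = 2.7136508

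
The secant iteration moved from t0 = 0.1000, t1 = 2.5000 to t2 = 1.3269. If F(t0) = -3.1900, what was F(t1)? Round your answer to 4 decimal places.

The secant line through (0.1000, -3.1900) and (2.5000, F(t1)) crosses zero at t2 = 1.3269.
So (0.1000, -3.1900), (2.5000, F(t1)), (1.3269, 0) are collinear:
F(t1) = -3.1900 · (2.5000 − 1.3269) / (0.1000 − 1.3269) = -3.1900 · (1.173100)/(-1.226900) = 3.050117

3.0501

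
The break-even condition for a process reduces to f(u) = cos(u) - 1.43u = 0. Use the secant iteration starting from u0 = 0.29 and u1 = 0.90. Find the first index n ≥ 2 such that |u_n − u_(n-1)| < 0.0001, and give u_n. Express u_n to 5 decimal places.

n = 5, u_n = 0.58357

f(0.29) = 0.5435439, f(0.90) = -0.6653900
u2 = 0.9000000 − (-0.6653900)·(0.6100000)/(-1.2089339) = 0.5642596;  |Δ| = 0.3357404
f(0.5642596) = 0.0380935
u3 = 0.5642596 − 0.0380935·(-0.3357404)/(0.7034835) = 0.5824399;  |Δ| = 0.0181803
f(0.5824399) = 0.0022340
u4 = 0.5824399 − 0.0022340·(0.0181803)/(-0.0358595) = 0.5835725;  |Δ| = 0.0011326
f(0.5835725) = -0.0000092
u5 = 0.5835725 − (-0.0000092)·(0.0011326)/(-0.0022431) = 0.5835679;  |Δ| = 0.0000046
|u5 − u4| = 0.0000046 < 0.0001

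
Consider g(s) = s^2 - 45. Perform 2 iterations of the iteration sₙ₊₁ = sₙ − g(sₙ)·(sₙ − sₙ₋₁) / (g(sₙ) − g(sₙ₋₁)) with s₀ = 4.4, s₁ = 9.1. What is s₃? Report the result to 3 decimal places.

6.645

g(4.4) = -25.64000, g(9.1) = 37.81000
s₂ = 9.10000 − 37.81000·(9.10000 − 4.40000) / (37.81000 − (-25.64000)) = 9.10000 − (177.70700)/(63.45000) = 6.29926
g(6.29926) = -5.31933
s₃ = 6.29926 − (-5.31933)·(6.29926 − 9.10000) / (-5.31933 − 37.81000) = 6.29926 − (14.89807)/(-43.12933) = 6.64469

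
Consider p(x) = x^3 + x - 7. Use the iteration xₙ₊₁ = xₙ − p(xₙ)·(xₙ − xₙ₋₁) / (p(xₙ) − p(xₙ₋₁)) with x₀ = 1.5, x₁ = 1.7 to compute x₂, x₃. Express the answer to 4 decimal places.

1.7445, 1.7391

p(1.5) = -2.125000, p(1.7) = -0.387000
x₂ = 1.700000 − (-0.387000)·(1.700000 − 1.500000) / (-0.387000 − (-2.125000)) = 1.700000 − (-0.077400)/(1.738000) = 1.744534
p(1.744534) = 0.053846
x₃ = 1.744534 − 0.053846·(1.744534 − 1.700000) / (0.053846 − (-0.387000)) = 1.744534 − (0.002398)/(0.440846) = 1.739094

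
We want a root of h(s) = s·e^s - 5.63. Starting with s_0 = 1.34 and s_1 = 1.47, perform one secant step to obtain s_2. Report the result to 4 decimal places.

h(1.34) = -0.512482, h(1.47) = 0.763376
s_2 = 1.470000 − 0.763376·(1.470000 − 1.340000) / (0.763376 − (-0.512482)) = 1.470000 − (0.099239)/(1.275857) = 1.392218

1.3922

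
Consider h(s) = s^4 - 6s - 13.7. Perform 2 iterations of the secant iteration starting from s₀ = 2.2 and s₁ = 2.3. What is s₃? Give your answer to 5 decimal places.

2.28855

h(2.2) = -3.4744000, h(2.3) = 0.4841000
s₂ = 2.3000000 − 0.4841000·(2.3000000 − 2.2000000) / (0.4841000 − (-3.4744000)) = 2.3000000 − (0.0484100)/(3.9585000) = 2.2877706
h(2.2877706) = -0.0329730
s₃ = 2.2877706 − (-0.0329730)·(2.2877706 − 2.3000000) / (-0.0329730 − 0.4841000) = 2.2877706 − (0.0004032)/(-0.5170730) = 2.2885505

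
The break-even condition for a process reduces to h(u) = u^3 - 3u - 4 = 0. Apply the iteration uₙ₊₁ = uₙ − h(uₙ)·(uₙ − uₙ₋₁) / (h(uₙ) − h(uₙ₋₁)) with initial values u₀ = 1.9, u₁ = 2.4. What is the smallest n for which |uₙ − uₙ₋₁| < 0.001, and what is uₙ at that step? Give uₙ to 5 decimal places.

n = 5, uₙ = 2.19582

h(1.9) = -2.8410000, h(2.4) = 2.6240000
u₂ = 2.4000000 − 2.6240000·(0.5000000)/(5.4650000) = 2.1599268;  |Δ| = 0.2400732
h(2.1599268) = -0.4031089
u₃ = 2.1599268 − (-0.4031089)·(-0.2400732)/(-3.0271089) = 2.1918965;  |Δ| = 0.0319697
h(2.1918965) = -0.0449199
u₄ = 2.1918965 − (-0.0449199)·(0.0319697)/(0.3581890) = 2.1959057;  |Δ| = 0.0040093
h(2.1959057) = 0.0009445
u₅ = 2.1959057 − 0.0009445·(0.0040093)/(0.0458644) = 2.1958232;  |Δ| = 0.0000826
|u₅ − u₄| = 0.0000826 < 0.001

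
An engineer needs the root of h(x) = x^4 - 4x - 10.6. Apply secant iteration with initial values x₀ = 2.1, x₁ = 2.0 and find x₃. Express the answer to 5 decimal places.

2.08636

h(2.1) = 0.4481000, h(2.0) = -2.6000000
x₂ = 2.0000000 − (-2.6000000)·(2.0000000 − 2.1000000) / (-2.6000000 − 0.4481000) = 2.0000000 − (0.2600000)/(-3.0481000) = 2.0852990
h(2.0852990) = -0.0319867
x₃ = 2.0852990 − (-0.0319867)·(2.0852990 − 2.0000000) / (-0.0319867 − (-2.6000000)) = 2.0852990 − (-0.0027284)/(2.5680133) = 2.0863615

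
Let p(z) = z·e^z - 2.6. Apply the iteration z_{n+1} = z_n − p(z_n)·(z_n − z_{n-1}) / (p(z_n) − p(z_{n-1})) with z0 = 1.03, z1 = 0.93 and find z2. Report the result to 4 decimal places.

p(1.03) = 0.285098, p(0.93) = -0.242906
z2 = 0.930000 − (-0.242906)·(0.930000 − 1.030000) / (-0.242906 − 0.285098) = 0.930000 − (0.024291)/(-0.528004) = 0.976005

0.9760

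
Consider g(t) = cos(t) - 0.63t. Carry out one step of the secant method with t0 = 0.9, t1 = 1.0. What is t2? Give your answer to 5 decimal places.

0.93784

g(0.9) = 0.0546100, g(1.0) = -0.0896977
t2 = 1.0000000 − (-0.0896977)·(1.0000000 − 0.9000000) / (-0.0896977 − 0.0546100) = 1.0000000 − (-0.0089698)/(-0.1443077) = 0.9378427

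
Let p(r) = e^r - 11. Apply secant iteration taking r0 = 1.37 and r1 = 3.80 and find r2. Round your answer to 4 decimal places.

p(1.37) = -7.064649, p(3.80) = 33.701184
r2 = 3.800000 − 33.701184·(3.800000 − 1.370000) / (33.701184 − (-7.064649)) = 3.800000 − (81.893878)/(40.765834) = 1.791115

1.7911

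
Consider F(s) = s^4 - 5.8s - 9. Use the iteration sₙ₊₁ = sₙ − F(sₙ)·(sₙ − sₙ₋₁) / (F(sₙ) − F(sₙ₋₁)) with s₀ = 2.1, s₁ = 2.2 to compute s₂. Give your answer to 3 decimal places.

F(2.1) = -1.73190, F(2.2) = 1.66560
s₂ = 2.20000 − 1.66560·(2.20000 − 2.10000) / (1.66560 − (-1.73190)) = 2.20000 − (0.16656)/(3.39750) = 2.15098

2.151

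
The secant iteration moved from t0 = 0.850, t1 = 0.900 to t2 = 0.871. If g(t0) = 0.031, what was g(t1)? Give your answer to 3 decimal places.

-0.043

The secant line through (0.850, 0.031) and (0.900, g(t1)) crosses zero at t2 = 0.871.
So (0.850, 0.031), (0.900, g(t1)), (0.871, 0) are collinear:
g(t1) = 0.031 · (0.900 − 0.871) / (0.850 − 0.871) = 0.031 · (0.02900)/(-0.02100) = -0.04281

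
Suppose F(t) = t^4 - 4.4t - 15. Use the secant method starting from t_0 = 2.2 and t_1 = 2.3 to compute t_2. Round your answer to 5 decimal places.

2.23046

F(2.2) = -1.2544000, F(2.3) = 2.8641000
t_2 = 2.3000000 − 2.8641000·(2.3000000 − 2.2000000) / (2.8641000 − (-1.2544000)) = 2.3000000 − (0.2864100)/(4.1185000) = 2.2304577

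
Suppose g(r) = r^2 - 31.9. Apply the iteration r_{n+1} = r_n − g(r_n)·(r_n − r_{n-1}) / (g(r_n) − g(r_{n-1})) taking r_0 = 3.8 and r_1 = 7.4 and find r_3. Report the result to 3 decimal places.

5.608

g(3.8) = -17.46000, g(7.4) = 22.86000
r_2 = 7.40000 − 22.86000·(7.40000 − 3.80000) / (22.86000 − (-17.46000)) = 7.40000 − (82.29600)/(40.32000) = 5.35893
g(5.35893) = -3.18188
r_3 = 5.35893 − (-3.18188)·(5.35893 − 7.40000) / (-3.18188 − 22.86000) = 5.35893 − (6.49445)/(-26.04188) = 5.60831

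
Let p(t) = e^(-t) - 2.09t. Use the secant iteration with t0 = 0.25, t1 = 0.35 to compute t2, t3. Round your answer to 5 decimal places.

0.34053, 0.34042

p(0.25) = 0.2563008, p(0.35) = -0.0268119
t2 = 0.3500000 − (-0.0268119)·(0.3500000 − 0.2500000) / (-0.0268119 − 0.2563008) = 0.3500000 − (-0.0026812)/(-0.2831127) = 0.3405296
p(0.3405296) = -0.0003134
t3 = 0.3405296 − (-0.0003134)·(0.3405296 − 0.3500000) / (-0.0003134 − (-0.0268119)) = 0.3405296 − (0.0000030)/(0.0264985) = 0.3404176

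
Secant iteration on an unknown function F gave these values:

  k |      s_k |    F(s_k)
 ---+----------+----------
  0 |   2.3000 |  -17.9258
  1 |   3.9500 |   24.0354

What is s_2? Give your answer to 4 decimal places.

3.0049

s_2 = 3.9500 − 24.0354·(3.9500 − 2.3000) / (24.0354 − (-17.9258))
   = 3.9500 − (39.658410)/(41.961200) = 3.004879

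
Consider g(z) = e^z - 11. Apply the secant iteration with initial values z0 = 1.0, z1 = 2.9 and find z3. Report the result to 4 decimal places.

g(1.0) = -8.281718, g(2.9) = 7.174145
z2 = 2.900000 − 7.174145·(2.900000 − 1.000000) / (7.174145 − (-8.281718)) = 2.900000 − (13.630876)/(15.455864) = 2.018077
g(2.018077) = -3.476155
z3 = 2.018077 − (-3.476155)·(2.018077 − 2.900000) / (-3.476155 − 7.174145) = 2.018077 − (3.065700)/(-10.650300) = 2.305928

2.3059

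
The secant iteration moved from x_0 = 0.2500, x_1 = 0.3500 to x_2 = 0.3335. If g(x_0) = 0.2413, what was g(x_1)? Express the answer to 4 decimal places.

The secant line through (0.2500, 0.2413) and (0.3500, g(x_1)) crosses zero at x_2 = 0.3335.
So (0.2500, 0.2413), (0.3500, g(x_1)), (0.3335, 0) are collinear:
g(x_1) = 0.2413 · (0.3500 − 0.3335) / (0.2500 − 0.3335) = 0.2413 · (0.016500)/(-0.083500) = -0.047682

-0.0477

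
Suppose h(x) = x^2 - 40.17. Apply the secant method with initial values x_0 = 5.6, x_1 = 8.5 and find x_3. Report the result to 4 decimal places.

6.3214

h(5.6) = -8.810000, h(8.5) = 32.080000
x_2 = 8.500000 − 32.080000·(8.500000 − 5.600000) / (32.080000 − (-8.810000)) = 8.500000 − (93.032000)/(40.890000) = 6.224823
h(6.224823) = -1.421582
x_3 = 6.224823 − (-1.421582)·(6.224823 − 8.500000) / (-1.421582 − 32.080000) = 6.224823 − (3.234352)/(-33.501582) = 6.321366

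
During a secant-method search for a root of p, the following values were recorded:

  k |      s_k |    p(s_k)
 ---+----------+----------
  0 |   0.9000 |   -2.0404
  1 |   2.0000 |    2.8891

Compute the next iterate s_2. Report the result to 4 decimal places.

s_2 = 2.0000 − 2.8891·(2.0000 − 0.9000) / (2.8891 − (-2.0404))
   = 2.0000 − (3.178010)/(4.929500) = 1.355308

1.3553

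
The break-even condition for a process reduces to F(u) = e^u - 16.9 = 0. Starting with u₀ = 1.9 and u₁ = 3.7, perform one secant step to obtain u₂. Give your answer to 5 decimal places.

2.44457

F(1.9) = -10.2141056, F(3.7) = 23.5473044
u₂ = 3.7000000 − 23.5473044·(3.7000000 − 1.9000000) / (23.5473044 − (-10.2141056)) = 3.7000000 − (42.3851478)/(33.7614099) = 2.4445682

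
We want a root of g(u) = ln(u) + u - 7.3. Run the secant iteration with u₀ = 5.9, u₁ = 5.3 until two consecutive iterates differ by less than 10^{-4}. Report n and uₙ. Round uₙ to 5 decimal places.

n = 4, uₙ = 5.58069

g(5.9) = 0.3749524, g(5.3) = -0.3322932
u₂ = 5.3000000 − (-0.3322932)·(-0.6000000)/(-0.7072455) = 5.5819048;  |Δ| = 0.2819048
g(5.5819048) = 0.0014349
u₃ = 5.5819048 − 0.0014349·(0.2819048)/(0.3337281) = 5.5806927;  |Δ| = 0.0012121
g(5.5806927) = 0.0000057
u₄ = 5.5806927 − 0.0000057·(-0.0012121)/(-0.0014292) = 5.5806879;  |Δ| = 0.0000048
|u₄ − u₃| = 0.0000048 < 10^{-4}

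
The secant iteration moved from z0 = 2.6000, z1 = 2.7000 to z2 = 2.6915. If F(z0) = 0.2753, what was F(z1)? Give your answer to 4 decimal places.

-0.0256

The secant line through (2.6000, 0.2753) and (2.7000, F(z1)) crosses zero at z2 = 2.6915.
So (2.6000, 0.2753), (2.7000, F(z1)), (2.6915, 0) are collinear:
F(z1) = 0.2753 · (2.7000 − 2.6915) / (2.6000 − 2.6915) = 0.2753 · (0.008500)/(-0.091500) = -0.025574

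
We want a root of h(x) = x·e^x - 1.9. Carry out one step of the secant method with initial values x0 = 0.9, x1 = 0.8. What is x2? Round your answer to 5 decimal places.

0.82760

h(0.9) = 0.3136428, h(0.8) = -0.1195673
x2 = 0.8000000 − (-0.1195673)·(0.8000000 − 0.9000000) / (-0.1195673 − 0.3136428) = 0.8000000 − (0.0119567)/(-0.4332101) = 0.8276003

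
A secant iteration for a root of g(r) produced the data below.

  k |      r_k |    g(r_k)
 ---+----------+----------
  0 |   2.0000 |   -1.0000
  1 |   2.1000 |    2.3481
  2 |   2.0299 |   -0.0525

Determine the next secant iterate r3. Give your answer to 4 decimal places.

r3 = 2.0299 − (-0.0525)·(2.0299 − 2.1000) / (-0.0525 − 2.3481)
   = 2.0299 − (0.003680)/(-2.400600) = 2.031433

2.0314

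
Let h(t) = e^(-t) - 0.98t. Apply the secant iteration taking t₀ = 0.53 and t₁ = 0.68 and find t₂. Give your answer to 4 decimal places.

h(0.53) = 0.069205, h(0.68) = -0.159783
t₂ = 0.680000 − (-0.159783)·(0.680000 − 0.530000) / (-0.159783 − 0.069205) = 0.680000 − (-0.023967)/(-0.228988) = 0.575333

0.5753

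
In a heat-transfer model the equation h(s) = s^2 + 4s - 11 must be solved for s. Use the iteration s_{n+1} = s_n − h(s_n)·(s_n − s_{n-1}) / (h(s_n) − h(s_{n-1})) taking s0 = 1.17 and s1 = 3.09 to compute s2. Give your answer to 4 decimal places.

h(1.17) = -4.951100, h(3.09) = 10.908100
s2 = 3.090000 − 10.908100·(3.090000 − 1.170000) / (10.908100 − (-4.951100)) = 3.090000 − (20.943552)/(15.859200) = 1.769407

1.7694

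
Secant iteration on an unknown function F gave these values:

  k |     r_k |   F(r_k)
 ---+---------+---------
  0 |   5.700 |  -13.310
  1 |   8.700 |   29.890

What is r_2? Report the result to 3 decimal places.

6.624

r_2 = 8.700 − 29.890·(8.700 − 5.700) / (29.890 − (-13.310))
   = 8.700 − (89.67000)/(43.20000) = 6.62431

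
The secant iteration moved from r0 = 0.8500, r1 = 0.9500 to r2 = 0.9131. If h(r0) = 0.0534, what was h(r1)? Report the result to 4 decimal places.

-0.0312

The secant line through (0.8500, 0.0534) and (0.9500, h(r1)) crosses zero at r2 = 0.9131.
So (0.8500, 0.0534), (0.9500, h(r1)), (0.9131, 0) are collinear:
h(r1) = 0.0534 · (0.9500 − 0.9131) / (0.8500 − 0.9131) = 0.0534 · (0.036900)/(-0.063100) = -0.031228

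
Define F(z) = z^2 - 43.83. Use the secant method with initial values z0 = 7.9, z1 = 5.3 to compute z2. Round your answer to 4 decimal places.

6.4924

F(7.9) = 18.580000, F(5.3) = -15.740000
z2 = 5.300000 − (-15.740000)·(5.300000 − 7.900000) / (-15.740000 − 18.580000) = 5.300000 − (40.924000)/(-34.320000) = 6.492424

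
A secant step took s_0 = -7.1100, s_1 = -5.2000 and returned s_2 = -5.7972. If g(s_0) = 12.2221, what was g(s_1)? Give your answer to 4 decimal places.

The secant line through (-7.1100, 12.2221) and (-5.2000, g(s_1)) crosses zero at s_2 = -5.7972.
So (-7.1100, 12.2221), (-5.2000, g(s_1)), (-5.7972, 0) are collinear:
g(s_1) = 12.2221 · (-5.2000 − (-5.7972)) / (-7.1100 − (-5.7972)) = 12.2221 · (0.597200)/(-1.312800) = -5.559901

-5.5599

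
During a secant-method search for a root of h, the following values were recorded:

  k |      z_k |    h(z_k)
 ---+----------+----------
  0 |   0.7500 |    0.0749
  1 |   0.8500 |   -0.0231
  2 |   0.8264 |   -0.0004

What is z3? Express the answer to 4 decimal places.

z3 = 0.8264 − (-0.0004)·(0.8264 − 0.8500) / (-0.0004 − (-0.0231))
   = 0.8264 − (0.000009)/(0.022700) = 0.825984

0.8260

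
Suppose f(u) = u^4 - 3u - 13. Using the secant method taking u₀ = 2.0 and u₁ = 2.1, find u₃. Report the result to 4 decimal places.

f(2.0) = -3.000000, f(2.1) = 0.148100
u₂ = 2.100000 − 0.148100·(2.100000 − 2.000000) / (0.148100 − (-3.000000)) = 2.100000 − (0.014810)/(3.148100) = 2.095296
f(2.095296) = -0.011473
u₃ = 2.095296 − (-0.011473)·(2.095296 − 2.100000) / (-0.011473 − 0.148100) = 2.095296 − (0.000054)/(-0.159573) = 2.095634

2.0956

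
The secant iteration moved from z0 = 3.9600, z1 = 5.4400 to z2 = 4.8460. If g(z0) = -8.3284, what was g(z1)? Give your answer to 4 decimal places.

The secant line through (3.9600, -8.3284) and (5.4400, g(z1)) crosses zero at z2 = 4.8460.
So (3.9600, -8.3284), (5.4400, g(z1)), (4.8460, 0) are collinear:
g(z1) = -8.3284 · (5.4400 − 4.8460) / (3.9600 − 4.8460) = -8.3284 · (0.594000)/(-0.886000) = 5.583600

5.5836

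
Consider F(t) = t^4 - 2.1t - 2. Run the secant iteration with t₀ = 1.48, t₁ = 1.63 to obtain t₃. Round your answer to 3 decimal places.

F(1.48) = -0.31015, F(1.63) = 1.63612
t₂ = 1.63000 − 1.63612·(1.63000 − 1.48000) / (1.63612 − (-0.31015)) = 1.63000 − (0.24542)/(1.94627) = 1.50390
F(1.50390) = -0.04280
t₃ = 1.50390 − (-0.04280)·(1.50390 − 1.63000) / (-0.04280 − 1.63612) = 1.50390 − (0.00540)/(-1.67891) = 1.50712

1.507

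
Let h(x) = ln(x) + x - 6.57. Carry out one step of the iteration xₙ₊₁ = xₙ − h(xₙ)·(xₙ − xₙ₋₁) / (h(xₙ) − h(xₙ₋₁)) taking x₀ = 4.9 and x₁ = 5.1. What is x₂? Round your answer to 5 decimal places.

h(4.9) = -0.0807648, h(5.1) = 0.1592405
x₂ = 5.1000000 − 0.1592405·(5.1000000 − 4.9000000) / (0.1592405 − (-0.0807648)) = 5.1000000 − (0.0318481)/(0.2400053) = 4.9673025

4.96730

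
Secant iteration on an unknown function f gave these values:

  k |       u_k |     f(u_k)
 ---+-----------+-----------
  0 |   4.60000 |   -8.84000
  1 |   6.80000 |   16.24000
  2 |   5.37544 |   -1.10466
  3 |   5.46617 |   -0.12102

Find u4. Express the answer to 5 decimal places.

5.47733

u4 = 5.46617 − (-0.12102)·(5.46617 − 5.37544) / (-0.12102 − (-1.10466))
   = 5.46617 − (-0.0109801)/(0.9836400) = 5.4773328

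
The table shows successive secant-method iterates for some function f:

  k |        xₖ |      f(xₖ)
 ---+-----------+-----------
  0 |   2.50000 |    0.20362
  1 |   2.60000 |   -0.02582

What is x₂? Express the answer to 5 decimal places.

2.58875

x₂ = 2.60000 − (-0.02582)·(2.60000 − 2.50000) / (-0.02582 − 0.20362)
   = 2.60000 − (-0.0025820)/(-0.2294400) = 2.5887465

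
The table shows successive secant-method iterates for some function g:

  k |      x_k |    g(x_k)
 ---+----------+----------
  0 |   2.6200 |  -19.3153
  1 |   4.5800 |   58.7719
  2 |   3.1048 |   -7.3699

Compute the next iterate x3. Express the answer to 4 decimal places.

3.2692

x3 = 3.1048 − (-7.3699)·(3.1048 − 4.5800) / (-7.3699 − 58.7719)
   = 3.1048 − (10.872076)/(-66.141800) = 3.269175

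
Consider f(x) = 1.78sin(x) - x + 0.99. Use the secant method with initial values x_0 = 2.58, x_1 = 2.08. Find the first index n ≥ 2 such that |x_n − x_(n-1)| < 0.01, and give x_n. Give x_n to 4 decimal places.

f(2.58) = -0.642088, f(2.08) = 0.464177
x_2 = 2.080000 − 0.464177·(-0.500000)/(1.106265) = 2.289795;  |Δ| = 0.209795
f(2.289795) = 0.039595
x_3 = 2.289795 − 0.039595·(0.209795)/(-0.424582) = 2.309359;  |Δ| = 0.019565
f(2.309359) = -0.003161
x_4 = 2.309359 − (-0.003161)·(0.019565)/(-0.042756) = 2.307912;  |Δ| = 0.001447
|x_4 − x_3| = 0.001447 < 0.01

n = 4, x_n = 2.3079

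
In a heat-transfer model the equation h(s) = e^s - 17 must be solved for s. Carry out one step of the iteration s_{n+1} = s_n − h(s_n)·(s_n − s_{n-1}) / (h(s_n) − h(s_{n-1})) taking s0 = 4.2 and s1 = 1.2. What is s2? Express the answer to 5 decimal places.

h(4.2) = 49.6863310, h(1.2) = -13.6798831
s2 = 1.2000000 − (-13.6798831)·(1.2000000 − 4.2000000) / (-13.6798831 − 49.6863310) = 1.2000000 − (41.0396492)/(-63.3662141) = 1.8476582

1.84766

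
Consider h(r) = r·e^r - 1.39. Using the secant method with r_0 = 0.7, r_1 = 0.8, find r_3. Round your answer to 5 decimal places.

0.69428

h(0.7) = 0.0196269, h(0.8) = 0.3904327
r_2 = 0.8000000 − 0.3904327·(0.8000000 − 0.7000000) / (0.3904327 − 0.0196269) = 0.8000000 − (0.0390433)/(0.3708058) = 0.6947070
h(0.6947070) = 0.0015828
r_3 = 0.6947070 − 0.0015828·(0.6947070 − 0.8000000) / (0.0015828 − 0.3904327) = 0.6947070 − (-0.0001667)/(-0.3888499) = 0.6942784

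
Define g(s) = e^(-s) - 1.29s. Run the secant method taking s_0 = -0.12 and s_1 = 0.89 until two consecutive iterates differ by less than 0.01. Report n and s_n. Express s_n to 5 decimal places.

g(-0.12) = 1.2822969, g(0.89) = -0.7374442
s_2 = 0.8900000 − (-0.7374442)·(1.0100000)/(-2.0197411) = 0.5212306;  |Δ| = 0.3687694
g(0.5212306) = -0.0785981
s_3 = 0.5212306 − (-0.0785981)·(-0.3687694)/(0.6588461) = 0.4772377;  |Δ| = 0.0439929
g(0.4772377) = 0.0048584
s_4 = 0.4772377 − 0.0048584·(-0.0439929)/(0.0834566) = 0.4797987;  |Δ| = 0.0025611
|s_4 − s_3| = 0.0025611 < 0.01

n = 4, s_n = 0.47980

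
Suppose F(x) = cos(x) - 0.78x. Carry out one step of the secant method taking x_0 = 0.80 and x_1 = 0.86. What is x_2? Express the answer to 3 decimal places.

0.848

F(0.80) = 0.07271, F(0.86) = -0.01836
x_2 = 0.86000 − (-0.01836)·(0.86000 − 0.80000) / (-0.01836 − 0.07271) = 0.86000 − (-0.00110)/(-0.09107) = 0.84790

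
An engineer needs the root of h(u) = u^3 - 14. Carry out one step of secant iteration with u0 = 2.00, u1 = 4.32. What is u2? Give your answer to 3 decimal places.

h(2.00) = -6.00000, h(4.32) = 66.62157
u2 = 4.32000 − 66.62157·(4.32000 − 2.00000) / (66.62157 − (-6.00000)) = 4.32000 − (154.56204)/(72.62157) = 2.19168

2.192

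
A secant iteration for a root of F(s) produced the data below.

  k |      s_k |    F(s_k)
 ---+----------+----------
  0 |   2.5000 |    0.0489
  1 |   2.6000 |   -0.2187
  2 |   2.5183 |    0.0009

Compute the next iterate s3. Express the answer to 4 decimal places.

2.5186

s3 = 2.5183 − 0.0009·(2.5183 − 2.6000) / (0.0009 − (-0.2187))
   = 2.5183 − (-0.000074)/(0.219600) = 2.518635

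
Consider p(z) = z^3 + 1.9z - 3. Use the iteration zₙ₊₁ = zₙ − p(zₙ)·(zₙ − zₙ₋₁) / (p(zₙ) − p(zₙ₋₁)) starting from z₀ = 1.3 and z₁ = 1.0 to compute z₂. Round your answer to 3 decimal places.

1.017

p(1.3) = 1.66700, p(1.0) = -0.10000
z₂ = 1.00000 − (-0.10000)·(1.00000 − 1.30000) / (-0.10000 − 1.66700) = 1.00000 − (0.03000)/(-1.76700) = 1.01698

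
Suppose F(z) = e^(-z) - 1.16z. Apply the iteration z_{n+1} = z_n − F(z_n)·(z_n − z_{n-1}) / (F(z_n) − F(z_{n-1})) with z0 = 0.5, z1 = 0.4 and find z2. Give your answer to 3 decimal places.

F(0.5) = 0.02653, F(0.4) = 0.20632
z2 = 0.40000 − 0.20632·(0.40000 − 0.50000) / (0.20632 − 0.02653) = 0.40000 − (-0.02063)/(0.17979) = 0.51476

0.515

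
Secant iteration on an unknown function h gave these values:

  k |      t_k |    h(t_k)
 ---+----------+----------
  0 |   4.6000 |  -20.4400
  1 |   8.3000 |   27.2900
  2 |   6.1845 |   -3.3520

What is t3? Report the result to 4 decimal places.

t3 = 6.1845 − (-3.3520)·(6.1845 − 8.3000) / (-3.3520 − 27.2900)
   = 6.1845 − (7.091156)/(-30.642000) = 6.415919

6.4159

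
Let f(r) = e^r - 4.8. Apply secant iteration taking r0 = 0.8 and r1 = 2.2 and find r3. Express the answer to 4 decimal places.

f(0.8) = -2.574459, f(2.2) = 4.225013
r2 = 2.200000 − 4.225013·(2.200000 − 0.800000) / (4.225013 − (-2.574459)) = 2.200000 − (5.915019)/(6.799473) = 1.330077
f(1.330077) = -1.018666
r3 = 1.330077 − (-1.018666)·(1.330077 − 2.200000) / (-1.018666 − 4.225013) = 1.330077 − (0.886161)/(-5.243680) = 1.499073

1.4991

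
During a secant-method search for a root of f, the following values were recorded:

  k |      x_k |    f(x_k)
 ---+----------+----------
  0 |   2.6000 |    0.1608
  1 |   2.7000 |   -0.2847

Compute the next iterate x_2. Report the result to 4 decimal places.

2.6361

x_2 = 2.7000 − (-0.2847)·(2.7000 − 2.6000) / (-0.2847 − 0.1608)
   = 2.7000 − (-0.028470)/(-0.445500) = 2.636094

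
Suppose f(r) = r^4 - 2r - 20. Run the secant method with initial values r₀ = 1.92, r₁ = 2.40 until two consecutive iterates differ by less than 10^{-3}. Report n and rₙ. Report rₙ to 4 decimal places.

n = 5, rₙ = 2.2236

f(1.92) = -10.250455, f(2.40) = 8.377600
r₂ = 2.400000 − 8.377600·(0.480000)/(18.628055) = 2.184129;  |Δ| = 0.215871
f(2.184129) = -1.611337
r₃ = 2.184129 − (-1.611337)·(-0.215871)/(-9.988937) = 2.218952;  |Δ| = 0.034823
f(2.218952) = -0.194609
r₄ = 2.218952 − (-0.194609)·(0.034823)/(1.416728) = 2.223735;  |Δ| = 0.004783
f(2.223735) = 0.005547
r₅ = 2.223735 − 0.005547·(0.004783)/(0.200156) = 2.223603;  |Δ| = 0.000133
|r₅ − r₄| = 0.000133 < 10^{-3}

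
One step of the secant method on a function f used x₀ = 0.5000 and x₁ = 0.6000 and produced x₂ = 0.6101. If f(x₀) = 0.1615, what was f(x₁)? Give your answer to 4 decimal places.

The secant line through (0.5000, 0.1615) and (0.6000, f(x₁)) crosses zero at x₂ = 0.6101.
So (0.5000, 0.1615), (0.6000, f(x₁)), (0.6101, 0) are collinear:
f(x₁) = 0.1615 · (0.6000 − 0.6101) / (0.5000 − 0.6101) = 0.1615 · (-0.010100)/(-0.110100) = 0.014815

0.0148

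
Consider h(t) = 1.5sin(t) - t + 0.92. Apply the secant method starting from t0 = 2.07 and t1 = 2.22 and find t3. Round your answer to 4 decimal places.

2.1638

h(2.07) = 0.166946, h(2.22) = -0.105152
t2 = 2.220000 − (-0.105152)·(2.220000 − 2.070000) / (-0.105152 − 0.166946) = 2.220000 − (-0.015773)/(-0.272098) = 2.162033
h(2.162033) = 0.003345
t3 = 2.162033 − 0.003345·(2.162033 − 2.220000) / (0.003345 − (-0.105152)) = 2.162033 − (-0.000194)/(0.108497) = 2.163820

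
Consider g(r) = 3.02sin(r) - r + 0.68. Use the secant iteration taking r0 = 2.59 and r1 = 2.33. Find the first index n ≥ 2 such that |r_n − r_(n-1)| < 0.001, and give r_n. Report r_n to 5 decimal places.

g(2.59) = -0.3273861, g(2.33) = 0.5406609
r2 = 2.3300000 − 0.5406609·(-0.2600000)/(0.8680469) = 2.4919403;  |Δ| = 0.1619403
g(2.4919403) = 0.0148866
r3 = 2.4919403 − 0.0148866·(0.1619403)/(-0.5257743) = 2.4965255;  |Δ| = 0.0045851
g(2.4965255) = -0.0007440
r4 = 2.4965255 − (-0.0007440)·(0.0045851)/(-0.0156306) = 2.4963072;  |Δ| = 0.0002183
|r4 − r3| = 0.0002183 < 0.001

n = 4, r_n = 2.49631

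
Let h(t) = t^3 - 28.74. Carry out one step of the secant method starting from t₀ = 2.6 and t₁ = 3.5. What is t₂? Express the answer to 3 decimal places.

2.997

h(2.6) = -11.16400, h(3.5) = 14.13500
t₂ = 3.50000 − 14.13500·(3.50000 − 2.60000) / (14.13500 − (-11.16400)) = 3.50000 − (12.72150)/(25.29900) = 2.99715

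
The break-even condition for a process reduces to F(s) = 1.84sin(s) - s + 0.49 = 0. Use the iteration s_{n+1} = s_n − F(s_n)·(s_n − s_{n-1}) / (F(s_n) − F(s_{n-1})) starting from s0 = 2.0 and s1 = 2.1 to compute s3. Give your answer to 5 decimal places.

2.08870

F(2.0) = 0.1631073, F(2.1) = -0.0216948
s2 = 2.1000000 − (-0.0216948)·(2.1000000 − 2.0000000) / (-0.0216948 − 0.1631073) = 2.1000000 − (-0.0021695)/(-0.1848020) = 2.0882605
F(2.0882605) = 0.0008400
s3 = 2.0882605 − 0.0008400·(2.0882605 − 2.1000000) / (0.0008400 − (-0.0216948)) = 2.0882605 − (-0.0000099)/(0.0225348) = 2.0886981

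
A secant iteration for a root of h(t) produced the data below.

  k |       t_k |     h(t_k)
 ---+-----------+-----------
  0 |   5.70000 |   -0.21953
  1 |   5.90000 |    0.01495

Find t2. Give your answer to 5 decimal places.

5.88725

t2 = 5.90000 − 0.01495·(5.90000 − 5.70000) / (0.01495 − (-0.21953))
   = 5.90000 − (0.0029900)/(0.2344800) = 5.8872484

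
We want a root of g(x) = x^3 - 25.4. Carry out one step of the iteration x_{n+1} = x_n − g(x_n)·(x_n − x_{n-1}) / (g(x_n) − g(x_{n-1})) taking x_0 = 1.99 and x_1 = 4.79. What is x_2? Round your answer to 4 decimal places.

2.4708

g(1.99) = -17.519401, g(4.79) = 84.502239
x_2 = 4.790000 − 84.502239·(4.790000 − 1.990000) / (84.502239 − (-17.519401)) = 4.790000 − (236.606269)/(102.021640) = 2.470823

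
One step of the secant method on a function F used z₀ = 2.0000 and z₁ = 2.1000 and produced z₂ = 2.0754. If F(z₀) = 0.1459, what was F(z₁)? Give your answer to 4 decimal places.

-0.0476

The secant line through (2.0000, 0.1459) and (2.1000, F(z₁)) crosses zero at z₂ = 2.0754.
So (2.0000, 0.1459), (2.1000, F(z₁)), (2.0754, 0) are collinear:
F(z₁) = 0.1459 · (2.1000 − 2.0754) / (2.0000 − 2.0754) = 0.1459 · (0.024600)/(-0.075400) = -0.047601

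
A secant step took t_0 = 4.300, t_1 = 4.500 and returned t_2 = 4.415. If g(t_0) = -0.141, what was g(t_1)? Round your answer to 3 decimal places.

The secant line through (4.300, -0.141) and (4.500, g(t_1)) crosses zero at t_2 = 4.415.
So (4.300, -0.141), (4.500, g(t_1)), (4.415, 0) are collinear:
g(t_1) = -0.141 · (4.500 − 4.415) / (4.300 − 4.415) = -0.141 · (0.08500)/(-0.11500) = 0.10422

0.104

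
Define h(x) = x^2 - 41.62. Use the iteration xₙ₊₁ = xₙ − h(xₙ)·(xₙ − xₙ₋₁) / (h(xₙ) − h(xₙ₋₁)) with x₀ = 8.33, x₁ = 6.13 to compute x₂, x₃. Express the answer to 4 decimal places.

h(8.33) = 27.768900, h(6.13) = -4.043100
x₂ = 6.130000 − (-4.043100)·(6.130000 − 8.330000) / (-4.043100 − 27.768900) = 6.130000 − (8.894820)/(-31.812000) = 6.409606
h(6.409606) = -0.536953
x₃ = 6.409606 − (-0.536953)·(6.409606 − 6.130000) / (-0.536953 − (-4.043100)) = 6.409606 − (-0.150135)/(3.506147) = 6.452426

6.4096, 6.4524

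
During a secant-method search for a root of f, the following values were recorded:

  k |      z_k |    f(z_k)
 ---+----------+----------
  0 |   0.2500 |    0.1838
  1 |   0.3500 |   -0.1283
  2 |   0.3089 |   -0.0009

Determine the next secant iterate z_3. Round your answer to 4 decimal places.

z_3 = 0.3089 − (-0.0009)·(0.3089 − 0.3500) / (-0.0009 − (-0.1283))
   = 0.3089 − (0.000037)/(0.127400) = 0.308610

0.3086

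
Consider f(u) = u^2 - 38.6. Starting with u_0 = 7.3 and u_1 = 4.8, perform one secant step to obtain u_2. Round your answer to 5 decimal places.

6.08595

f(7.3) = 14.6900000, f(4.8) = -15.5600000
u_2 = 4.8000000 − (-15.5600000)·(4.8000000 − 7.3000000) / (-15.5600000 − 14.6900000) = 4.8000000 − (38.9000000)/(-30.2500000) = 6.0859504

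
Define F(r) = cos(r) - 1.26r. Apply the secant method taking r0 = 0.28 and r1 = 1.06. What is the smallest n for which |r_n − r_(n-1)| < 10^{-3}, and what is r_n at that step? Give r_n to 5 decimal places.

n = 5, r_n = 0.63768

F(0.28) = 0.6082554, F(1.06) = -0.8467279
r2 = 1.0600000 − (-0.8467279)·(0.7800000)/(-1.4549834) = 0.6060788;  |Δ| = 0.4539212
F(0.6060788) = 0.0582287
r3 = 0.6060788 − 0.0582287·(-0.4539212)/(0.9049566) = 0.6352860;  |Δ| = 0.0292072
F(0.6352860) = 0.0044416
r4 = 0.6352860 − 0.0044416·(0.0292072)/(-0.0537871) = 0.6376979;  |Δ| = 0.0024119
F(0.6376979) = -0.0000309
r5 = 0.6376979 − (-0.0000309)·(0.0024119)/(-0.0044725) = 0.6376812;  |Δ| = 0.0000167
|r5 − r4| = 0.0000167 < 10^{-3}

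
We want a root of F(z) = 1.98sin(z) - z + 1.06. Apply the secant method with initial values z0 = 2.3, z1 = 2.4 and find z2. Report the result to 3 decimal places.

F(2.3) = 0.23650, F(2.4) = -0.00258
z2 = 2.40000 − (-0.00258)·(2.40000 − 2.30000) / (-0.00258 − 0.23650) = 2.40000 − (-0.00026)/(-0.23908) = 2.39892

2.399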